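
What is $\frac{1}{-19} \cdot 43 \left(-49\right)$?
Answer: $\frac{2107}{19} \approx 110.89$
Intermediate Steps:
$\frac{1}{-19} \cdot 43 \left(-49\right) = \left(- \frac{1}{19}\right) 43 \left(-49\right) = \left(- \frac{43}{19}\right) \left(-49\right) = \frac{2107}{19}$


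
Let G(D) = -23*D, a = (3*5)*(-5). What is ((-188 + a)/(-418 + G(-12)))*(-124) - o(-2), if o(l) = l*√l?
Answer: -16306/71 + 2*I*√2 ≈ -229.66 + 2.8284*I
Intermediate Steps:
a = -75 (a = 15*(-5) = -75)
o(l) = l^(3/2)
((-188 + a)/(-418 + G(-12)))*(-124) - o(-2) = ((-188 - 75)/(-418 - 23*(-12)))*(-124) - (-2)^(3/2) = -263/(-418 + 276)*(-124) - (-2)*I*√2 = -263/(-142)*(-124) + 2*I*√2 = -263*(-1/142)*(-124) + 2*I*√2 = (263/142)*(-124) + 2*I*√2 = -16306/71 + 2*I*√2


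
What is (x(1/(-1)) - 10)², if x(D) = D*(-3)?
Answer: 49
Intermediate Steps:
x(D) = -3*D
(x(1/(-1)) - 10)² = (-3/(-1) - 10)² = (-3*(-1) - 10)² = (3 - 10)² = (-7)² = 49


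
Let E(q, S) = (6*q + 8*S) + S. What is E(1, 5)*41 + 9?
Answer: 2100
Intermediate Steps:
E(q, S) = 6*q + 9*S
E(1, 5)*41 + 9 = (6*1 + 9*5)*41 + 9 = (6 + 45)*41 + 9 = 51*41 + 9 = 2091 + 9 = 2100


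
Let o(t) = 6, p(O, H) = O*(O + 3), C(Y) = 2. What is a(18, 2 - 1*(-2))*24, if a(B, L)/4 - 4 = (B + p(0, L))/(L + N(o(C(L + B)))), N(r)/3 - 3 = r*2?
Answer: 20544/49 ≈ 419.27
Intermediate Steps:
p(O, H) = O*(3 + O)
N(r) = 9 + 6*r (N(r) = 9 + 3*(r*2) = 9 + 3*(2*r) = 9 + 6*r)
a(B, L) = 16 + 4*B/(45 + L) (a(B, L) = 16 + 4*((B + 0*(3 + 0))/(L + (9 + 6*6))) = 16 + 4*((B + 0*3)/(L + (9 + 36))) = 16 + 4*((B + 0)/(L + 45)) = 16 + 4*(B/(45 + L)) = 16 + 4*B/(45 + L))
a(18, 2 - 1*(-2))*24 = (4*(180 + 18 + 4*(2 - 1*(-2)))/(45 + (2 - 1*(-2))))*24 = (4*(180 + 18 + 4*(2 + 2))/(45 + (2 + 2)))*24 = (4*(180 + 18 + 4*4)/(45 + 4))*24 = (4*(180 + 18 + 16)/49)*24 = (4*(1/49)*214)*24 = (856/49)*24 = 20544/49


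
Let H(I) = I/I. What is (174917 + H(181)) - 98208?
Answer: 76710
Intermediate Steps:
H(I) = 1
(174917 + H(181)) - 98208 = (174917 + 1) - 98208 = 174918 - 98208 = 76710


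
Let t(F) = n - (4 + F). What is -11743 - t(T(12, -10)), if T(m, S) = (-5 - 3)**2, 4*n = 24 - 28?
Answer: -11674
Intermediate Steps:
n = -1 (n = (24 - 28)/4 = (1/4)*(-4) = -1)
T(m, S) = 64 (T(m, S) = (-8)**2 = 64)
t(F) = -5 - F (t(F) = -1 - (4 + F) = -1 + (-4 - F) = -5 - F)
-11743 - t(T(12, -10)) = -11743 - (-5 - 1*64) = -11743 - (-5 - 64) = -11743 - 1*(-69) = -11743 + 69 = -11674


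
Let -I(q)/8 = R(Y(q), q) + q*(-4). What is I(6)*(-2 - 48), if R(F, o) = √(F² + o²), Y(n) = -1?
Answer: -9600 + 400*√37 ≈ -7166.9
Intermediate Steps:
I(q) = -8*√(1 + q²) + 32*q (I(q) = -8*(√((-1)² + q²) + q*(-4)) = -8*(√(1 + q²) - 4*q) = -8*√(1 + q²) + 32*q)
I(6)*(-2 - 48) = (-8*√(1 + 6²) + 32*6)*(-2 - 48) = (-8*√(1 + 36) + 192)*(-50) = (-8*√37 + 192)*(-50) = (192 - 8*√37)*(-50) = -9600 + 400*√37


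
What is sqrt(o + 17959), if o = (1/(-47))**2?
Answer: 2*sqrt(9917858)/47 ≈ 134.01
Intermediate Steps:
o = 1/2209 (o = (-1/47)**2 = 1/2209 ≈ 0.00045269)
sqrt(o + 17959) = sqrt(1/2209 + 17959) = sqrt(39671432/2209) = 2*sqrt(9917858)/47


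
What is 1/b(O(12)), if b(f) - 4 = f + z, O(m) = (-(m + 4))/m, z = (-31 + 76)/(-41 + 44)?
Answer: 3/53 ≈ 0.056604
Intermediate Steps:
z = 15 (z = 45/3 = 45*(⅓) = 15)
O(m) = (-4 - m)/m (O(m) = (-(4 + m))/m = (-4 - m)/m)
b(f) = 19 + f (b(f) = 4 + (f + 15) = 4 + (15 + f) = 19 + f)
1/b(O(12)) = 1/(19 + (-4 - 1*12)/12) = 1/(19 + (-4 - 12)/12) = 1/(19 + (1/12)*(-16)) = 1/(19 - 4/3) = 1/(53/3) = 3/53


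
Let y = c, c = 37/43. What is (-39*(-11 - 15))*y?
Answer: 37518/43 ≈ 872.51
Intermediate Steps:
c = 37/43 (c = 37*(1/43) = 37/43 ≈ 0.86047)
y = 37/43 ≈ 0.86047
(-39*(-11 - 15))*y = -39*(-11 - 15)*(37/43) = -39*(-26)*(37/43) = 1014*(37/43) = 37518/43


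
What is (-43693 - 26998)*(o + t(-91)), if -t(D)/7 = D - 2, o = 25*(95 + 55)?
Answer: -311111091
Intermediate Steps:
o = 3750 (o = 25*150 = 3750)
t(D) = 14 - 7*D (t(D) = -7*(D - 2) = -7*(-2 + D) = 14 - 7*D)
(-43693 - 26998)*(o + t(-91)) = (-43693 - 26998)*(3750 + (14 - 7*(-91))) = -70691*(3750 + (14 + 637)) = -70691*(3750 + 651) = -70691*4401 = -311111091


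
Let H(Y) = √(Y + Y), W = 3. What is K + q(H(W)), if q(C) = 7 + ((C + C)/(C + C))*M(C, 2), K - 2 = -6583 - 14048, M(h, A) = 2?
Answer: -20620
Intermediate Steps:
H(Y) = √2*√Y (H(Y) = √(2*Y) = √2*√Y)
K = -20629 (K = 2 + (-6583 - 14048) = 2 - 20631 = -20629)
q(C) = 9 (q(C) = 7 + ((C + C)/(C + C))*2 = 7 + ((2*C)/((2*C)))*2 = 7 + ((2*C)*(1/(2*C)))*2 = 7 + 1*2 = 7 + 2 = 9)
K + q(H(W)) = -20629 + 9 = -20620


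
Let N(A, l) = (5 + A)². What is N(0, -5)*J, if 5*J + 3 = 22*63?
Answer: 6915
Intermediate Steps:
J = 1383/5 (J = -⅗ + (22*63)/5 = -⅗ + (⅕)*1386 = -⅗ + 1386/5 = 1383/5 ≈ 276.60)
N(0, -5)*J = (5 + 0)²*(1383/5) = 5²*(1383/5) = 25*(1383/5) = 6915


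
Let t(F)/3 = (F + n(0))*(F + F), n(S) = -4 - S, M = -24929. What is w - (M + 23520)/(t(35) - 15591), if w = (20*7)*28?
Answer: 35596111/9081 ≈ 3919.8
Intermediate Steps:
t(F) = 6*F*(-4 + F) (t(F) = 3*((F + (-4 - 1*0))*(F + F)) = 3*((F + (-4 + 0))*(2*F)) = 3*((F - 4)*(2*F)) = 3*((-4 + F)*(2*F)) = 3*(2*F*(-4 + F)) = 6*F*(-4 + F))
w = 3920 (w = 140*28 = 3920)
w - (M + 23520)/(t(35) - 15591) = 3920 - (-24929 + 23520)/(6*35*(-4 + 35) - 15591) = 3920 - (-1409)/(6*35*31 - 15591) = 3920 - (-1409)/(6510 - 15591) = 3920 - (-1409)/(-9081) = 3920 - (-1409)*(-1)/9081 = 3920 - 1*1409/9081 = 3920 - 1409/9081 = 35596111/9081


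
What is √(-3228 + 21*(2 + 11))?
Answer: I*√2955 ≈ 54.36*I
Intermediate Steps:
√(-3228 + 21*(2 + 11)) = √(-3228 + 21*13) = √(-3228 + 273) = √(-2955) = I*√2955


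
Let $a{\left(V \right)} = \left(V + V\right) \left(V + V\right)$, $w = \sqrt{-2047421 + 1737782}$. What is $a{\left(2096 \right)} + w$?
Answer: $17572864 + 11 i \sqrt{2559} \approx 1.7573 \cdot 10^{7} + 556.45 i$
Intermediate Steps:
$w = 11 i \sqrt{2559}$ ($w = \sqrt{-309639} = 11 i \sqrt{2559} \approx 556.45 i$)
$a{\left(V \right)} = 4 V^{2}$ ($a{\left(V \right)} = 2 V 2 V = 4 V^{2}$)
$a{\left(2096 \right)} + w = 4 \cdot 2096^{2} + 11 i \sqrt{2559} = 4 \cdot 4393216 + 11 i \sqrt{2559} = 17572864 + 11 i \sqrt{2559}$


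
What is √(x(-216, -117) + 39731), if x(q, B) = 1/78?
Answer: √241723482/78 ≈ 199.33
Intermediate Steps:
x(q, B) = 1/78
√(x(-216, -117) + 39731) = √(1/78 + 39731) = √(3099019/78) = √241723482/78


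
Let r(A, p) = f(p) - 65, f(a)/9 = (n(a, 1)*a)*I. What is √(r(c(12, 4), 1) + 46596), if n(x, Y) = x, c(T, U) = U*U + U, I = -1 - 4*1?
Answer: √46486 ≈ 215.61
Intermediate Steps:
I = -5 (I = -1 - 4 = -5)
c(T, U) = U + U² (c(T, U) = U² + U = U + U²)
f(a) = -45*a² (f(a) = 9*((a*a)*(-5)) = 9*(a²*(-5)) = 9*(-5*a²) = -45*a²)
r(A, p) = -65 - 45*p² (r(A, p) = -45*p² - 65 = -65 - 45*p²)
√(r(c(12, 4), 1) + 46596) = √((-65 - 45*1²) + 46596) = √((-65 - 45*1) + 46596) = √((-65 - 45) + 46596) = √(-110 + 46596) = √46486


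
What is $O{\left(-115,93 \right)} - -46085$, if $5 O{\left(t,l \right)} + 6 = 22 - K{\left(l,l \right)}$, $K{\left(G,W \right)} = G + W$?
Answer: $46051$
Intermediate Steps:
$O{\left(t,l \right)} = \frac{16}{5} - \frac{2 l}{5}$ ($O{\left(t,l \right)} = - \frac{6}{5} + \frac{22 - \left(l + l\right)}{5} = - \frac{6}{5} + \frac{22 - 2 l}{5} = - \frac{6}{5} - \left(- \frac{22}{5} + \frac{2 l}{5}\right) = \frac{16}{5} - \frac{2 l}{5}$)
$O{\left(-115,93 \right)} - -46085 = \left(\frac{16}{5} - \frac{186}{5}\right) - -46085 = \left(\frac{16}{5} - \frac{186}{5}\right) + 46085 = -34 + 46085 = 46051$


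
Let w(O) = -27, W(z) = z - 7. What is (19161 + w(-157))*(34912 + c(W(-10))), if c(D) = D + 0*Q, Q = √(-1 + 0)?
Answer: 667680930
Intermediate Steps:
Q = I (Q = √(-1) = I ≈ 1.0*I)
W(z) = -7 + z
c(D) = D (c(D) = D + 0*I = D + 0 = D)
(19161 + w(-157))*(34912 + c(W(-10))) = (19161 - 27)*(34912 + (-7 - 10)) = 19134*(34912 - 17) = 19134*34895 = 667680930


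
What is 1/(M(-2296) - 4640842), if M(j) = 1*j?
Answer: -1/4643138 ≈ -2.1537e-7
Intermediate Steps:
M(j) = j
1/(M(-2296) - 4640842) = 1/(-2296 - 4640842) = 1/(-4643138) = -1/4643138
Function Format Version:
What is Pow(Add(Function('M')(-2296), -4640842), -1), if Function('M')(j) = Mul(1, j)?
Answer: Rational(-1, 4643138) ≈ -2.1537e-7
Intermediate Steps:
Function('M')(j) = j
Pow(Add(Function('M')(-2296), -4640842), -1) = Pow(Add(-2296, -4640842), -1) = Pow(-4643138, -1) = Rational(-1, 4643138)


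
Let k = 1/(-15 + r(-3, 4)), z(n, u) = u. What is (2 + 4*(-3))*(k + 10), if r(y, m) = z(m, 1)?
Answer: -695/7 ≈ -99.286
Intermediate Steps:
r(y, m) = 1
k = -1/14 (k = 1/(-15 + 1) = 1/(-14) = -1/14 ≈ -0.071429)
(2 + 4*(-3))*(k + 10) = (2 + 4*(-3))*(-1/14 + 10) = (2 - 12)*(139/14) = -10*139/14 = -695/7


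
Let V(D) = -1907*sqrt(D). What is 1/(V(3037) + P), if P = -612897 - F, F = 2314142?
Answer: -2927039/8556512804508 + 1907*sqrt(3037)/8556512804508 ≈ -3.2980e-7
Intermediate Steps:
P = -2927039 (P = -612897 - 1*2314142 = -612897 - 2314142 = -2927039)
1/(V(3037) + P) = 1/(-1907*sqrt(3037) - 2927039) = 1/(-2927039 - 1907*sqrt(3037))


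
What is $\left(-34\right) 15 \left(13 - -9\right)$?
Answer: $-11220$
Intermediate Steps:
$\left(-34\right) 15 \left(13 - -9\right) = - 510 \left(13 + 9\right) = \left(-510\right) 22 = -11220$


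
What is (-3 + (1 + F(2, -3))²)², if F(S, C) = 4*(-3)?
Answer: 13924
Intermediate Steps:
F(S, C) = -12
(-3 + (1 + F(2, -3))²)² = (-3 + (1 - 12)²)² = (-3 + (-11)²)² = (-3 + 121)² = 118² = 13924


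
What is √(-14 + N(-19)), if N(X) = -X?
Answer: √5 ≈ 2.2361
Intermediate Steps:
√(-14 + N(-19)) = √(-14 - 1*(-19)) = √(-14 + 19) = √5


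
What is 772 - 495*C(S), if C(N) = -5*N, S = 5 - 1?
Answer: 10672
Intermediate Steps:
S = 4
772 - 495*C(S) = 772 - 495*(-5*4) = 772 - 495*(-20) = 772 - 1*(-9900) = 772 + 9900 = 10672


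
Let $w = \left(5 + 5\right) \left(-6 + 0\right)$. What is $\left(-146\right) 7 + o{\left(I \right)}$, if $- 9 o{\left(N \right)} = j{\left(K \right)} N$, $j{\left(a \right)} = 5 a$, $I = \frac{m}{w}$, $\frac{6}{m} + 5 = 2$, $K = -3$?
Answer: $- \frac{18395}{18} \approx -1021.9$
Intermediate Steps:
$w = -60$ ($w = 10 \left(-6\right) = -60$)
$m = -2$ ($m = \frac{6}{-5 + 2} = \frac{6}{-3} = 6 \left(- \frac{1}{3}\right) = -2$)
$I = \frac{1}{30}$ ($I = - \frac{2}{-60} = \left(-2\right) \left(- \frac{1}{60}\right) = \frac{1}{30} \approx 0.033333$)
$o{\left(N \right)} = \frac{5 N}{3}$ ($o{\left(N \right)} = - \frac{5 \left(-3\right) N}{9} = - \frac{\left(-15\right) N}{9} = \frac{5 N}{3}$)
$\left(-146\right) 7 + o{\left(I \right)} = \left(-146\right) 7 + \frac{5}{3} \cdot \frac{1}{30} = -1022 + \frac{1}{18} = - \frac{18395}{18}$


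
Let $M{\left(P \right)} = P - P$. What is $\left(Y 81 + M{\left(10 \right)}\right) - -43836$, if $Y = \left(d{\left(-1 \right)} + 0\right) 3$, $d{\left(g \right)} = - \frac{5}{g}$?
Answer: $45051$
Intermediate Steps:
$M{\left(P \right)} = 0$
$Y = 15$ ($Y = \left(- \frac{5}{-1} + 0\right) 3 = \left(\left(-5\right) \left(-1\right) + 0\right) 3 = \left(5 + 0\right) 3 = 5 \cdot 3 = 15$)
$\left(Y 81 + M{\left(10 \right)}\right) - -43836 = \left(15 \cdot 81 + 0\right) - -43836 = \left(1215 + 0\right) + 43836 = 1215 + 43836 = 45051$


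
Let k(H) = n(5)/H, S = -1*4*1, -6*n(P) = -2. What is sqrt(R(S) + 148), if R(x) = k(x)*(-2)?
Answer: sqrt(5334)/6 ≈ 12.172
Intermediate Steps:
n(P) = 1/3 (n(P) = -1/6*(-2) = 1/3)
S = -4 (S = -4*1 = -4)
k(H) = 1/(3*H)
R(x) = -2/(3*x) (R(x) = (1/(3*x))*(-2) = -2/(3*x))
sqrt(R(S) + 148) = sqrt(-2/3/(-4) + 148) = sqrt(-2/3*(-1/4) + 148) = sqrt(1/6 + 148) = sqrt(889/6) = sqrt(5334)/6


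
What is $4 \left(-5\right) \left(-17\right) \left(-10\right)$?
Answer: $-3400$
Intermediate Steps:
$4 \left(-5\right) \left(-17\right) \left(-10\right) = \left(-20\right) \left(-17\right) \left(-10\right) = 340 \left(-10\right) = -3400$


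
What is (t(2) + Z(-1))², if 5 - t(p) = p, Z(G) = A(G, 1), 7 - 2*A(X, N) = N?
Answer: 36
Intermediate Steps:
A(X, N) = 7/2 - N/2
Z(G) = 3 (Z(G) = 7/2 - ½*1 = 7/2 - ½ = 3)
t(p) = 5 - p
(t(2) + Z(-1))² = ((5 - 1*2) + 3)² = ((5 - 2) + 3)² = (3 + 3)² = 6² = 36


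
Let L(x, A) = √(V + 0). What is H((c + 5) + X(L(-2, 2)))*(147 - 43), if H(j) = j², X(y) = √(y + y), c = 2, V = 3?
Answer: 104*(7 + √2*3^(¼))² ≈ 8166.2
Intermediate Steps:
L(x, A) = √3 (L(x, A) = √(3 + 0) = √3)
X(y) = √2*√y (X(y) = √(2*y) = √2*√y)
H((c + 5) + X(L(-2, 2)))*(147 - 43) = ((2 + 5) + √2*√(√3))²*(147 - 43) = (7 + √2*3^(¼))²*104 = 104*(7 + √2*3^(¼))²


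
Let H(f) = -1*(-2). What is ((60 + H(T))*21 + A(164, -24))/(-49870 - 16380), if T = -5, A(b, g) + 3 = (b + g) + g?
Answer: -283/13250 ≈ -0.021358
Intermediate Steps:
A(b, g) = -3 + b + 2*g (A(b, g) = -3 + ((b + g) + g) = -3 + (b + 2*g) = -3 + b + 2*g)
H(f) = 2
((60 + H(T))*21 + A(164, -24))/(-49870 - 16380) = ((60 + 2)*21 + (-3 + 164 + 2*(-24)))/(-49870 - 16380) = (62*21 + (-3 + 164 - 48))/(-66250) = (1302 + 113)*(-1/66250) = 1415*(-1/66250) = -283/13250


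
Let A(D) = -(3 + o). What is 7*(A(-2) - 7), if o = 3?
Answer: -91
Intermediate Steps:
A(D) = -6 (A(D) = -(3 + 3) = -1*6 = -6)
7*(A(-2) - 7) = 7*(-6 - 7) = 7*(-13) = -91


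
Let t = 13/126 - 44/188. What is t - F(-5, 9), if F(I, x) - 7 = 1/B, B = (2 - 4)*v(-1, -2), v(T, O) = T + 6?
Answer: -104092/14805 ≈ -7.0309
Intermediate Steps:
v(T, O) = 6 + T
t = -775/5922 (t = 13*(1/126) - 44*1/188 = 13/126 - 11/47 = -775/5922 ≈ -0.13087)
B = -10 (B = (2 - 4)*(6 - 1) = -2*5 = -10)
F(I, x) = 69/10 (F(I, x) = 7 + 1/(-10) = 7 - 1/10 = 69/10)
t - F(-5, 9) = -775/5922 - 1*69/10 = -775/5922 - 69/10 = -104092/14805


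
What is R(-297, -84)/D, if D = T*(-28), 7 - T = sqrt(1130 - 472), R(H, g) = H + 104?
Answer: -193/2436 - 193*sqrt(658)/17052 ≈ -0.36956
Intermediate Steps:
R(H, g) = 104 + H
T = 7 - sqrt(658) (T = 7 - sqrt(1130 - 472) = 7 - sqrt(658) ≈ -18.652)
D = -196 + 28*sqrt(658) (D = (7 - sqrt(658))*(-28) = -196 + 28*sqrt(658) ≈ 522.24)
R(-297, -84)/D = (104 - 297)/(-196 + 28*sqrt(658)) = -193/(-196 + 28*sqrt(658))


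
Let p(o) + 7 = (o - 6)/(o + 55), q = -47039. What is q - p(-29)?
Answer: -1222797/26 ≈ -47031.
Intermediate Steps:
p(o) = -7 + (-6 + o)/(55 + o) (p(o) = -7 + (o - 6)/(o + 55) = -7 + (-6 + o)/(55 + o))
q - p(-29) = -47039 - (-391 - 6*(-29))/(55 - 29) = -47039 - (-391 + 174)/26 = -47039 - (-217)/26 = -47039 - 1*(-217/26) = -47039 + 217/26 = -1222797/26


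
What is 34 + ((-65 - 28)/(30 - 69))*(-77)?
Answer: -1945/13 ≈ -149.62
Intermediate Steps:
34 + ((-65 - 28)/(30 - 69))*(-77) = 34 - 93/(-39)*(-77) = 34 - 93*(-1/39)*(-77) = 34 + (31/13)*(-77) = 34 - 2387/13 = -1945/13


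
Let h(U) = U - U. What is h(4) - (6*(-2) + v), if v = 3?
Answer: 9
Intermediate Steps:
h(U) = 0
h(4) - (6*(-2) + v) = 0 - (6*(-2) + 3) = 0 - (-12 + 3) = 0 - 1*(-9) = 0 + 9 = 9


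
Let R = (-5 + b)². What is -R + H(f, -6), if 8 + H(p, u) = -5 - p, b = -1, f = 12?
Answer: -61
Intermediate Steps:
H(p, u) = -13 - p (H(p, u) = -8 + (-5 - p) = -13 - p)
R = 36 (R = (-5 - 1)² = (-6)² = 36)
-R + H(f, -6) = -1*36 + (-13 - 1*12) = -36 + (-13 - 12) = -36 - 25 = -61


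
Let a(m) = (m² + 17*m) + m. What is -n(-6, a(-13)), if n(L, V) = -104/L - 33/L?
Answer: -137/6 ≈ -22.833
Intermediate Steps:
a(m) = m² + 18*m
n(L, V) = -137/L
-n(-6, a(-13)) = -(-137)/(-6) = -(-137)*(-1)/6 = -1*137/6 = -137/6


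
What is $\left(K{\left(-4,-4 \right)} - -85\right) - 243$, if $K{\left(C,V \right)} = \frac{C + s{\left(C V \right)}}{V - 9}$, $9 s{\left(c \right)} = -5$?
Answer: $- \frac{18445}{117} \approx -157.65$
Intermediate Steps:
$s{\left(c \right)} = - \frac{5}{9}$ ($s{\left(c \right)} = \frac{1}{9} \left(-5\right) = - \frac{5}{9}$)
$K{\left(C,V \right)} = \frac{- \frac{5}{9} + C}{-9 + V}$ ($K{\left(C,V \right)} = \frac{C - \frac{5}{9}}{V - 9} = \frac{- \frac{5}{9} + C}{-9 + V}$)
$\left(K{\left(-4,-4 \right)} - -85\right) - 243 = \left(\frac{- \frac{5}{9} - 4}{-9 - 4} - -85\right) - 243 = \left(\frac{1}{-13} \left(- \frac{41}{9}\right) + 85\right) - 243 = \left(\left(- \frac{1}{13}\right) \left(- \frac{41}{9}\right) + 85\right) - 243 = \left(\frac{41}{117} + 85\right) - 243 = \frac{9986}{117} - 243 = - \frac{18445}{117}$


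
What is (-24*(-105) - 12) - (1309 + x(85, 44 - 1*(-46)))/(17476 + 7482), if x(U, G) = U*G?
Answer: 62585705/24958 ≈ 2507.6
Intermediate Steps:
x(U, G) = G*U
(-24*(-105) - 12) - (1309 + x(85, 44 - 1*(-46)))/(17476 + 7482) = (-24*(-105) - 12) - (1309 + (44 - 1*(-46))*85)/(17476 + 7482) = (2520 - 12) - (1309 + (44 + 46)*85)/24958 = 2508 - (1309 + 90*85)/24958 = 2508 - (1309 + 7650)/24958 = 2508 - 8959/24958 = 62585705/24958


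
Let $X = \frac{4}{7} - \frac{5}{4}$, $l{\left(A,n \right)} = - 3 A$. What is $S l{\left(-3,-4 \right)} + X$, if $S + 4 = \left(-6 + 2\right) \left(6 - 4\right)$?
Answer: $- \frac{3043}{28} \approx -108.68$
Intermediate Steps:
$S = -12$ ($S = -4 + \left(-6 + 2\right) \left(6 - 4\right) = -4 - 8 = -12$)
$X = - \frac{19}{28}$ ($X = 4 \cdot \frac{1}{7} - \frac{5}{4} = \frac{4}{7} - \frac{5}{4} = - \frac{19}{28} \approx -0.67857$)
$S l{\left(-3,-4 \right)} + X = - 12 \left(\left(-3\right) \left(-3\right)\right) - \frac{19}{28} = \left(-12\right) 9 - \frac{19}{28} = -108 - \frac{19}{28} = - \frac{3043}{28}$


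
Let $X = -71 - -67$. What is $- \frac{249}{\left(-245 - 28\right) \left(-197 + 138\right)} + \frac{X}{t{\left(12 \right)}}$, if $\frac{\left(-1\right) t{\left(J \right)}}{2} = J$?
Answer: $\frac{4871}{32214} \approx 0.15121$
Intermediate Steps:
$t{\left(J \right)} = - 2 J$
$X = -4$ ($X = -71 + 67 = -4$)
$- \frac{249}{\left(-245 - 28\right) \left(-197 + 138\right)} + \frac{X}{t{\left(12 \right)}} = - \frac{249}{\left(-245 - 28\right) \left(-197 + 138\right)} - \frac{4}{\left(-2\right) 12} = - \frac{249}{\left(-273\right) \left(-59\right)} - \frac{4}{-24} = - \frac{249}{16107} - - \frac{1}{6} = \left(-249\right) \frac{1}{16107} + \frac{1}{6} = - \frac{83}{5369} + \frac{1}{6} = \frac{4871}{32214}$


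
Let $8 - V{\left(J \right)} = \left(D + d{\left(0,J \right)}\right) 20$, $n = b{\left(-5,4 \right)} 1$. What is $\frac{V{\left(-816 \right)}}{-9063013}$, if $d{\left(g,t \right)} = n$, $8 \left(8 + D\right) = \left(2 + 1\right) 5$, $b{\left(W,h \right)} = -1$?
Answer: $- \frac{301}{18126026} \approx -1.6606 \cdot 10^{-5}$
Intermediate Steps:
$D = - \frac{49}{8}$ ($D = -8 + \frac{\left(2 + 1\right) 5}{8} = -8 + \frac{3 \cdot 5}{8} = -8 + \frac{1}{8} \cdot 15 = -8 + \frac{15}{8} = - \frac{49}{8} \approx -6.125$)
$n = -1$ ($n = \left(-1\right) 1 = -1$)
$d{\left(g,t \right)} = -1$
$V{\left(J \right)} = \frac{301}{2}$ ($V{\left(J \right)} = 8 - \left(- \frac{49}{8} - 1\right) 20 = 8 - \left(- \frac{57}{8}\right) 20 = 8 - - \frac{285}{2} = 8 + \frac{285}{2} = \frac{301}{2}$)
$\frac{V{\left(-816 \right)}}{-9063013} = \frac{301}{2 \left(-9063013\right)} = \frac{301}{2} \left(- \frac{1}{9063013}\right) = - \frac{301}{18126026}$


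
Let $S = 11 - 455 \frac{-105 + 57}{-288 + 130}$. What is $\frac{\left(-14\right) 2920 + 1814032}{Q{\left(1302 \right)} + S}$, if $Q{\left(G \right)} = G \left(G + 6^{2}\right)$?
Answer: $\frac{140079008}{137613953} \approx 1.0179$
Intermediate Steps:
$S = - \frac{10051}{79}$ ($S = 11 - 455 \left(- \frac{48}{-158}\right) = 11 - 455 \left(\left(-48\right) \left(- \frac{1}{158}\right)\right) = 11 - \frac{10920}{79} = - \frac{10051}{79} \approx -127.23$)
$Q{\left(G \right)} = G \left(36 + G\right)$ ($Q{\left(G \right)} = G \left(G + 36\right) = G \left(36 + G\right)$)
$\frac{\left(-14\right) 2920 + 1814032}{Q{\left(1302 \right)} + S} = \frac{\left(-14\right) 2920 + 1814032}{1302 \left(36 + 1302\right) - \frac{10051}{79}} = \frac{-40880 + 1814032}{1302 \cdot 1338 - \frac{10051}{79}} = \frac{1773152}{1742076 - \frac{10051}{79}} = \frac{1773152}{\frac{137613953}{79}} = 1773152 \cdot \frac{79}{137613953} = \frac{140079008}{137613953}$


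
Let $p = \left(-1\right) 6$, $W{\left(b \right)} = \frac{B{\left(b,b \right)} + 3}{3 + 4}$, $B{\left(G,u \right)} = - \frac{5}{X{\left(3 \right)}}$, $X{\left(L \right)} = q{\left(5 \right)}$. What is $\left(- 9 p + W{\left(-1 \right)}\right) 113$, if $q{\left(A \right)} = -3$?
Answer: $\frac{18532}{3} \approx 6177.3$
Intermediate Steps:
$X{\left(L \right)} = -3$
$B{\left(G,u \right)} = \frac{5}{3}$ ($B{\left(G,u \right)} = - \frac{5}{-3} = \left(-5\right) \left(- \frac{1}{3}\right) = \frac{5}{3}$)
$W{\left(b \right)} = \frac{2}{3}$ ($W{\left(b \right)} = \frac{\frac{5}{3} + 3}{3 + 4} = \frac{14}{3 \cdot 7} = \frac{14}{3} \cdot \frac{1}{7} = \frac{2}{3}$)
$p = -6$
$\left(- 9 p + W{\left(-1 \right)}\right) 113 = \left(\left(-9\right) \left(-6\right) + \frac{2}{3}\right) 113 = \left(54 + \frac{2}{3}\right) 113 = \frac{164}{3} \cdot 113 = \frac{18532}{3}$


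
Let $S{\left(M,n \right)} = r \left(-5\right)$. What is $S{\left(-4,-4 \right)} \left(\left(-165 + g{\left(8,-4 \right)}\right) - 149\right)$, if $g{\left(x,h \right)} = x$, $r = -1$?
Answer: $-1530$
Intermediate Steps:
$S{\left(M,n \right)} = 5$ ($S{\left(M,n \right)} = \left(-1\right) \left(-5\right) = 5$)
$S{\left(-4,-4 \right)} \left(\left(-165 + g{\left(8,-4 \right)}\right) - 149\right) = 5 \left(\left(-165 + 8\right) - 149\right) = 5 \left(-157 - 149\right) = 5 \left(-306\right) = -1530$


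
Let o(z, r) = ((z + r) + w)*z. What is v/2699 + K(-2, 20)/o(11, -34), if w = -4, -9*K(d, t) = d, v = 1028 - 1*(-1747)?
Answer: 7412177/7214427 ≈ 1.0274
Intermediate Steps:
v = 2775 (v = 1028 + 1747 = 2775)
K(d, t) = -d/9
o(z, r) = z*(-4 + r + z) (o(z, r) = ((z + r) - 4)*z = ((r + z) - 4)*z = (-4 + r + z)*z = z*(-4 + r + z))
v/2699 + K(-2, 20)/o(11, -34) = 2775/2699 + (-1/9*(-2))/((11*(-4 - 34 + 11))) = 2775*(1/2699) + 2/(9*((11*(-27)))) = 2775/2699 + (2/9)/(-297) = 2775/2699 + (2/9)*(-1/297) = 2775/2699 - 2/2673 = 7412177/7214427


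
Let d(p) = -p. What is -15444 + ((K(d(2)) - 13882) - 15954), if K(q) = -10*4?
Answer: -45320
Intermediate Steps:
K(q) = -40
-15444 + ((K(d(2)) - 13882) - 15954) = -15444 + ((-40 - 13882) - 15954) = -15444 + (-13922 - 15954) = -15444 - 29876 = -45320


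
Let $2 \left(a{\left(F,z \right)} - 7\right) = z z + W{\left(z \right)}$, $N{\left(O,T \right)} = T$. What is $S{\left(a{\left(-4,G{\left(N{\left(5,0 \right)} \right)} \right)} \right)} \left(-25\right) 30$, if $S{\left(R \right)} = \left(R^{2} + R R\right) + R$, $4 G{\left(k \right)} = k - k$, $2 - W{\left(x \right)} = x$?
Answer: $-102000$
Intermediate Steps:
$W{\left(x \right)} = 2 - x$
$G{\left(k \right)} = 0$ ($G{\left(k \right)} = \frac{k - k}{4} = \frac{1}{4} \cdot 0 = 0$)
$a{\left(F,z \right)} = 8 + \frac{z^{2}}{2} - \frac{z}{2}$ ($a{\left(F,z \right)} = 7 + \frac{z z - \left(-2 + z\right)}{2} = 7 + \frac{z^{2} - \left(-2 + z\right)}{2} = 7 + \frac{2 + z^{2} - z}{2} = 7 + \left(1 + \frac{z^{2}}{2} - \frac{z}{2}\right) = 8 + \frac{z^{2}}{2} - \frac{z}{2}$)
$S{\left(R \right)} = R + 2 R^{2}$ ($S{\left(R \right)} = \left(R^{2} + R^{2}\right) + R = 2 R^{2} + R = R + 2 R^{2}$)
$S{\left(a{\left(-4,G{\left(N{\left(5,0 \right)} \right)} \right)} \right)} \left(-25\right) 30 = \left(8 + \frac{0^{2}}{2} - 0\right) \left(1 + 2 \left(8 + \frac{0^{2}}{2} - 0\right)\right) \left(-25\right) 30 = \left(8 + \frac{1}{2} \cdot 0 + 0\right) \left(1 + 2 \left(8 + \frac{1}{2} \cdot 0 + 0\right)\right) \left(-25\right) 30 = \left(8 + 0 + 0\right) \left(1 + 2 \left(8 + 0 + 0\right)\right) \left(-25\right) 30 = 8 \left(1 + 2 \cdot 8\right) \left(-25\right) 30 = 8 \left(1 + 16\right) \left(-25\right) 30 = 8 \cdot 17 \left(-25\right) 30 = 136 \left(-25\right) 30 = \left(-3400\right) 30 = -102000$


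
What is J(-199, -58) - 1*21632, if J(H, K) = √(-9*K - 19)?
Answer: -21632 + √503 ≈ -21610.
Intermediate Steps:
J(H, K) = √(-19 - 9*K)
J(-199, -58) - 1*21632 = √(-19 - 9*(-58)) - 1*21632 = √(-19 + 522) - 21632 = √503 - 21632 = -21632 + √503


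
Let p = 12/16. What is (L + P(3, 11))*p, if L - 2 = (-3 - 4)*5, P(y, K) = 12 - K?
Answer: -24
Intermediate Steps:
L = -33 (L = 2 + (-3 - 4)*5 = 2 - 7*5 = 2 - 35 = -33)
p = 3/4 (p = 12*(1/16) = 3/4 ≈ 0.75000)
(L + P(3, 11))*p = (-33 + (12 - 1*11))*(3/4) = (-33 + (12 - 11))*(3/4) = (-33 + 1)*(3/4) = -32*3/4 = -24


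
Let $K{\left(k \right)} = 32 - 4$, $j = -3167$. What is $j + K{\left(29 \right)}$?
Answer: $-3139$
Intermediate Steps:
$K{\left(k \right)} = 28$ ($K{\left(k \right)} = 32 - 4 = 28$)
$j + K{\left(29 \right)} = -3167 + 28 = -3139$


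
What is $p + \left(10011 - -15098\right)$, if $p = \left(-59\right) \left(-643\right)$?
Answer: $63046$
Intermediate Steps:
$p = 37937$
$p + \left(10011 - -15098\right) = 37937 + \left(10011 - -15098\right) = 37937 + \left(10011 + 15098\right) = 37937 + 25109 = 63046$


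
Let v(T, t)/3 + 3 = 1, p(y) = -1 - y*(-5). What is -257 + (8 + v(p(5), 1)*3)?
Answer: -267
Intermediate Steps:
p(y) = -1 + 5*y (p(y) = -1 - (-5)*y = -1 + 5*y)
v(T, t) = -6 (v(T, t) = -9 + 3*1 = -9 + 3 = -6)
-257 + (8 + v(p(5), 1)*3) = -257 + (8 - 6*3) = -257 + (8 - 18) = -257 - 10 = -267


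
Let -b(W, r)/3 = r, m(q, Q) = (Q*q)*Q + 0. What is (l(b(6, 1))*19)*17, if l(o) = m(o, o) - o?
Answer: -7752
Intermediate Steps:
m(q, Q) = q*Q² (m(q, Q) = q*Q² + 0 = q*Q²)
b(W, r) = -3*r
l(o) = o³ - o (l(o) = o*o² - o = o³ - o)
(l(b(6, 1))*19)*17 = (((-3*1)³ - (-3))*19)*17 = (((-3)³ - 1*(-3))*19)*17 = ((-27 + 3)*19)*17 = -24*19*17 = -456*17 = -7752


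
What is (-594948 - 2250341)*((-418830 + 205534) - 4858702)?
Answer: 14431300117422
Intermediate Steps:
(-594948 - 2250341)*((-418830 + 205534) - 4858702) = -2845289*(-213296 - 4858702) = -2845289*(-5071998) = 14431300117422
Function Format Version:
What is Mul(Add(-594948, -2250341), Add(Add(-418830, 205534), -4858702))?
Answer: 14431300117422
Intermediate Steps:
Mul(Add(-594948, -2250341), Add(Add(-418830, 205534), -4858702)) = Mul(-2845289, Add(-213296, -4858702)) = Mul(-2845289, -5071998) = 14431300117422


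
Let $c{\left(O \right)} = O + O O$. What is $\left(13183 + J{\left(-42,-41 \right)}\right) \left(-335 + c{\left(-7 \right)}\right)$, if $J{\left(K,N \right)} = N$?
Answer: $-3850606$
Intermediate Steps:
$c{\left(O \right)} = O + O^{2}$
$\left(13183 + J{\left(-42,-41 \right)}\right) \left(-335 + c{\left(-7 \right)}\right) = \left(13183 - 41\right) \left(-335 - 7 \left(1 - 7\right)\right) = 13142 \left(-335 - -42\right) = 13142 \left(-335 + 42\right) = 13142 \left(-293\right) = -3850606$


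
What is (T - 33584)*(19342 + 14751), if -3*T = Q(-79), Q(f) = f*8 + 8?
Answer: -1137887968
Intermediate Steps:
Q(f) = 8 + 8*f (Q(f) = 8*f + 8 = 8 + 8*f)
T = 208 (T = -(8 + 8*(-79))/3 = -(8 - 632)/3 = -⅓*(-624) = 208)
(T - 33584)*(19342 + 14751) = (208 - 33584)*(19342 + 14751) = -33376*34093 = -1137887968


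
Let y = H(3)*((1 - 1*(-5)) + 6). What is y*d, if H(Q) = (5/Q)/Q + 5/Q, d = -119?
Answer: -9520/3 ≈ -3173.3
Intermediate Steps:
H(Q) = 5/Q + 5/Q**2 (H(Q) = 5/Q**2 + 5/Q = 5/Q + 5/Q**2)
y = 80/3 (y = (5*(1 + 3)/3**2)*((1 - 1*(-5)) + 6) = (5*(1/9)*4)*((1 + 5) + 6) = 20*(6 + 6)/9 = (20/9)*12 = 80/3 ≈ 26.667)
y*d = (80/3)*(-119) = -9520/3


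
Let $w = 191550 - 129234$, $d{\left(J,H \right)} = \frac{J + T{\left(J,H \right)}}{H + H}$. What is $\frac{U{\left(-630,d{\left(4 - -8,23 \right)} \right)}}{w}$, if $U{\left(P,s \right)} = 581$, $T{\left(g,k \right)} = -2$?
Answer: $\frac{581}{62316} \approx 0.0093234$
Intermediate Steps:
$d{\left(J,H \right)} = \frac{-2 + J}{2 H}$ ($d{\left(J,H \right)} = \frac{J - 2}{H + H} = \frac{-2 + J}{2 H}$)
$w = 62316$
$\frac{U{\left(-630,d{\left(4 - -8,23 \right)} \right)}}{w} = \frac{581}{62316}$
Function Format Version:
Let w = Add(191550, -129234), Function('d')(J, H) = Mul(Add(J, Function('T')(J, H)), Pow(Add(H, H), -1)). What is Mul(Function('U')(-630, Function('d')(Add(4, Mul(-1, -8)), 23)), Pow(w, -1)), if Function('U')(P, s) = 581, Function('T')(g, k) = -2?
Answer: Rational(581, 62316) ≈ 0.0093234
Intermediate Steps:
Function('d')(J, H) = Mul(Rational(1, 2), Pow(H, -1), Add(-2, J)) (Function('d')(J, H) = Mul(Add(J, -2), Pow(Add(H, H), -1)) = Mul(Add(-2, J), Pow(Mul(2, H), -1)) = Mul(Add(-2, J), Mul(Rational(1, 2), Pow(H, -1))) = Mul(Rational(1, 2), Pow(H, -1), Add(-2, J)))
w = 62316
Mul(Function('U')(-630, Function('d')(Add(4, Mul(-1, -8)), 23)), Pow(w, -1)) = Mul(581, Pow(62316, -1)) = Mul(581, Rational(1, 62316)) = Rational(581, 62316)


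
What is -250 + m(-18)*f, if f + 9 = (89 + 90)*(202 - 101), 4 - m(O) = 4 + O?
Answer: 325010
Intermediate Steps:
m(O) = -O (m(O) = 4 - (4 + O) = 4 + (-4 - O) = -O)
f = 18070 (f = -9 + (89 + 90)*(202 - 101) = -9 + 179*101 = -9 + 18079 = 18070)
-250 + m(-18)*f = -250 - 1*(-18)*18070 = -250 + 18*18070 = -250 + 325260 = 325010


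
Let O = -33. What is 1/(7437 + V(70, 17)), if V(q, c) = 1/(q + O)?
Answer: 37/275170 ≈ 0.00013446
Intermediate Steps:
V(q, c) = 1/(-33 + q) (V(q, c) = 1/(q - 33) = 1/(-33 + q))
1/(7437 + V(70, 17)) = 1/(7437 + 1/(-33 + 70)) = 1/(7437 + 1/37) = 1/(275170/37) = 37/275170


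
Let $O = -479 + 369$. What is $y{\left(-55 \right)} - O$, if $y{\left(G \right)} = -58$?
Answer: $52$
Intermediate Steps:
$O = -110$
$y{\left(-55 \right)} - O = -58 - -110 = -58 + 110 = 52$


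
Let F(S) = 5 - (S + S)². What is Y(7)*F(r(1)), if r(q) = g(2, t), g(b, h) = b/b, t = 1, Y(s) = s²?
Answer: 49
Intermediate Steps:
g(b, h) = 1
r(q) = 1
F(S) = 5 - 4*S² (F(S) = 5 - (2*S)² = 5 - 4*S²)
Y(7)*F(r(1)) = 7²*(5 - 4*1²) = 49*(5 - 4*1) = 49*(5 - 4) = 49*1 = 49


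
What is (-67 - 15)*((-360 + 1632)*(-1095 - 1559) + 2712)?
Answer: 276600432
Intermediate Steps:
(-67 - 15)*((-360 + 1632)*(-1095 - 1559) + 2712) = -82*(1272*(-2654) + 2712) = -82*(-3375888 + 2712) = -82*(-3373176) = 276600432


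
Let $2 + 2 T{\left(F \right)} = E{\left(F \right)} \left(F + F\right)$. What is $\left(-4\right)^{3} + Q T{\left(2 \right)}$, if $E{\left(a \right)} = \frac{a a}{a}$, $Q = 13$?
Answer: $-25$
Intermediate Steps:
$E{\left(a \right)} = a$ ($E{\left(a \right)} = \frac{a^{2}}{a} = a$)
$T{\left(F \right)} = -1 + F^{2}$ ($T{\left(F \right)} = -1 + \frac{F \left(F + F\right)}{2} = -1 + \frac{F 2 F}{2} = -1 + \frac{2 F^{2}}{2} = -1 + F^{2}$)
$\left(-4\right)^{3} + Q T{\left(2 \right)} = \left(-4\right)^{3} + 13 \left(-1 + 2^{2}\right) = -64 + 13 \left(-1 + 4\right) = -64 + 13 \cdot 3 = -64 + 39 = -25$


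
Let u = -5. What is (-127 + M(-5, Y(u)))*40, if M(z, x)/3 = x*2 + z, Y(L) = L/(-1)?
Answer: -4480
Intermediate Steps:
Y(L) = -L (Y(L) = L*(-1) = -L)
M(z, x) = 3*z + 6*x (M(z, x) = 3*(x*2 + z) = 3*(2*x + z) = 3*(z + 2*x) = 3*z + 6*x)
(-127 + M(-5, Y(u)))*40 = (-127 + (3*(-5) + 6*(-1*(-5))))*40 = (-127 + (-15 + 6*5))*40 = (-127 + (-15 + 30))*40 = (-127 + 15)*40 = -112*40 = -4480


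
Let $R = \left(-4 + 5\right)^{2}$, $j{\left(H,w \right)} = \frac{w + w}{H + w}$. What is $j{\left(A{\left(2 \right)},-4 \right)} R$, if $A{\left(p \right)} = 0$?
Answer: $2$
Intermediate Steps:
$j{\left(H,w \right)} = \frac{2 w}{H + w}$
$R = 1$ ($R = 1^{2} = 1$)
$j{\left(A{\left(2 \right)},-4 \right)} R = 2 \left(-4\right) \frac{1}{0 - 4} \cdot 1 = 2 \left(-4\right) \frac{1}{-4} \cdot 1 = 2 \left(-4\right) \left(- \frac{1}{4}\right) 1 = 2 \cdot 1 = 2$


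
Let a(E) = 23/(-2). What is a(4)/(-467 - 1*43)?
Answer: 23/1020 ≈ 0.022549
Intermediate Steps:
a(E) = -23/2 (a(E) = 23*(-½) = -23/2)
a(4)/(-467 - 1*43) = -23/(2*(-467 - 1*43)) = -23/(2*(-467 - 43)) = -23/2/(-510) = -23/2*(-1/510) = 23/1020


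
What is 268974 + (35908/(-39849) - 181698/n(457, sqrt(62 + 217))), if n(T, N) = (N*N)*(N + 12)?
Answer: 14955259072822/55589355 - 60566*sqrt(31)/4185 ≈ 2.6895e+5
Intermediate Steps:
n(T, N) = N**2*(12 + N)
268974 + (35908/(-39849) - 181698/n(457, sqrt(62 + 217))) = 268974 + (35908/(-39849) - 181698*1/((12 + sqrt(62 + 217))*(62 + 217))) = 268974 + (35908*(-1/39849) - 181698*1/(279*(12 + sqrt(279)))) = 268974 + (-35908/39849 - 181698*1/(279*(12 + 3*sqrt(31)))) = 268974 + (-35908/39849 - 181698/(3348 + 837*sqrt(31))) = 10718309018/39849 - 181698/(3348 + 837*sqrt(31))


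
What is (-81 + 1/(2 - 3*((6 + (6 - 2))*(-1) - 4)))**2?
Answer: 12694969/1936 ≈ 6557.3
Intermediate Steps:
(-81 + 1/(2 - 3*((6 + (6 - 2))*(-1) - 4)))**2 = (-81 + 1/(2 - 3*((6 + 4)*(-1) - 4)))**2 = (-81 + 1/(2 - 3*(10*(-1) - 4)))**2 = (-81 + 1/(2 - 3*(-10 - 4)))**2 = (-81 + 1/(2 - 3*(-14)))**2 = (-81 + 1/(2 + 42))**2 = (-81 + 1/44)**2 = (-3563/44)**2 = 12694969/1936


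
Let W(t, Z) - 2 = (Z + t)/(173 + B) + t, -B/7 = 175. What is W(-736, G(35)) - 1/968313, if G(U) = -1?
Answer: -746986666955/1018665276 ≈ -733.30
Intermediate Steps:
B = -1225 (B = -7*175 = -1225)
W(t, Z) = 2 - Z/1052 + 1051*t/1052 (W(t, Z) = 2 + ((Z + t)/(173 - 1225) + t) = 2 + ((Z + t)/(-1052) + t) = 2 + ((Z + t)*(-1/1052) + t) = 2 + ((-Z/1052 - t/1052) + t) = 2 + (-Z/1052 + 1051*t/1052) = 2 - Z/1052 + 1051*t/1052)
W(-736, G(35)) - 1/968313 = (2 - 1/1052*(-1) + (1051/1052)*(-736)) - 1/968313 = (2 + 1/1052 - 193384/263) - 1*1/968313 = -771431/1052 - 1/968313 = -746986666955/1018665276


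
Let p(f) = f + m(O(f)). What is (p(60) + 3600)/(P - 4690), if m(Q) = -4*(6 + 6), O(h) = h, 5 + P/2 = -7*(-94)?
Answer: -301/282 ≈ -1.0674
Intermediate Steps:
P = 1306 (P = -10 + 2*(-7*(-94)) = -10 + 2*658 = -10 + 1316 = 1306)
m(Q) = -48 (m(Q) = -4*12 = -48)
p(f) = -48 + f (p(f) = f - 48 = -48 + f)
(p(60) + 3600)/(P - 4690) = ((-48 + 60) + 3600)/(1306 - 4690) = (12 + 3600)/(-3384) = 3612*(-1/3384) = -301/282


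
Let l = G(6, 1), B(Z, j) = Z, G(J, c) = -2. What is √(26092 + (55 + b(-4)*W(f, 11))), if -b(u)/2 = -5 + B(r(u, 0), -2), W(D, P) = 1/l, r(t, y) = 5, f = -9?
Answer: √26147 ≈ 161.70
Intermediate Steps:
l = -2
W(D, P) = -½ (W(D, P) = 1/(-2) = -½)
b(u) = 0 (b(u) = -2*(-5 + 5) = -2*0 = 0)
√(26092 + (55 + b(-4)*W(f, 11))) = √(26092 + (55 + 0*(-½))) = √(26092 + (55 + 0)) = √(26092 + 55) = √26147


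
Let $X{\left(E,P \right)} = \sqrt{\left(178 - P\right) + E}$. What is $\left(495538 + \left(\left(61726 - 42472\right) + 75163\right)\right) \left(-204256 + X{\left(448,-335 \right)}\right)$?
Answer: $-120483559875$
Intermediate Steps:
$X{\left(E,P \right)} = \sqrt{178 + E - P}$
$\left(495538 + \left(\left(61726 - 42472\right) + 75163\right)\right) \left(-204256 + X{\left(448,-335 \right)}\right) = \left(495538 + \left(\left(61726 - 42472\right) + 75163\right)\right) \left(-204256 + \sqrt{178 + 448 - -335}\right) = \left(495538 + \left(19254 + 75163\right)\right) \left(-204256 + \sqrt{178 + 448 + 335}\right) = \left(495538 + 94417\right) \left(-204256 + \sqrt{961}\right) = 589955 \left(-204256 + 31\right) = 589955 \left(-204225\right) = -120483559875$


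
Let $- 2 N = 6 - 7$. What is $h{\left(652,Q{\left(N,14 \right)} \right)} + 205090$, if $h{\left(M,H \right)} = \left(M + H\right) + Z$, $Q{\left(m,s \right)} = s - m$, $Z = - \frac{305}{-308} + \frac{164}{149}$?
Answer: $\frac{9442627363}{45892} \approx 2.0576 \cdot 10^{5}$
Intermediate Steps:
$N = \frac{1}{2}$ ($N = - \frac{6 - 7}{2} = \left(- \frac{1}{2}\right) \left(-1\right) = \frac{1}{2} \approx 0.5$)
$Z = \frac{95957}{45892}$ ($Z = \left(-305\right) \left(- \frac{1}{308}\right) + 164 \cdot \frac{1}{149} = \frac{305}{308} + \frac{164}{149} = \frac{95957}{45892} \approx 2.0909$)
$h{\left(M,H \right)} = \frac{95957}{45892} + H + M$ ($h{\left(M,H \right)} = \left(M + H\right) + \frac{95957}{45892} = \left(H + M\right) + \frac{95957}{45892} = \frac{95957}{45892} + H + M$)
$h{\left(652,Q{\left(N,14 \right)} \right)} + 205090 = \left(\frac{95957}{45892} + \left(14 - \frac{1}{2}\right) + 652\right) + 205090 = \left(\frac{95957}{45892} + \frac{27}{2} + 652\right) + 205090 = \frac{30637083}{45892} + 205090 = \frac{9442627363}{45892}$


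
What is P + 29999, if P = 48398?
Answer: 78397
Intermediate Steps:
P + 29999 = 48398 + 29999 = 78397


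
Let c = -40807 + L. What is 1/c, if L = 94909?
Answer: 1/54102 ≈ 1.8484e-5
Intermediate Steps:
c = 54102 (c = -40807 + 94909 = 54102)
1/c = 1/54102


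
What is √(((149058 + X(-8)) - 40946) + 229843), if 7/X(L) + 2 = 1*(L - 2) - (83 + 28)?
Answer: √5112920334/123 ≈ 581.34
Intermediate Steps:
X(L) = 7/(-115 + L) (X(L) = 7/(-2 + (1*(L - 2) - (83 + 28))) = 7/(-2 + (1*(-2 + L) - 1*111)) = 7/(-2 + ((-2 + L) - 111)) = 7/(-2 + (-113 + L)) = 7/(-115 + L))
√(((149058 + X(-8)) - 40946) + 229843) = √(((149058 + 7/(-115 - 8)) - 40946) + 229843) = √(((149058 + 7/(-123)) - 40946) + 229843) = √(((149058 + 7*(-1/123)) - 40946) + 229843) = √(((149058 - 7/123) - 40946) + 229843) = √((18334127/123 - 40946) + 229843) = √(13297769/123 + 229843) = √(41568458/123) = √5112920334/123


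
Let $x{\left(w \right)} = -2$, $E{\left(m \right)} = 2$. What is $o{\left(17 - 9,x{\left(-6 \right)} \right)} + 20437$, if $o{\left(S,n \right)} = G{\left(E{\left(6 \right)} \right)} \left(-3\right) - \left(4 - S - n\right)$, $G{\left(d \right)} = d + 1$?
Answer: $20430$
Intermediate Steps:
$G{\left(d \right)} = 1 + d$
$o{\left(S,n \right)} = -13 + S + n$ ($o{\left(S,n \right)} = \left(1 + 2\right) \left(-3\right) - \left(4 - S - n\right) = 3 \left(-3\right) + \left(-4 + S + n\right) = -9 + \left(-4 + S + n\right) = -13 + S + n$)
$o{\left(17 - 9,x{\left(-6 \right)} \right)} + 20437 = \left(-13 + \left(17 - 9\right) - 2\right) + 20437 = \left(-13 + 8 - 2\right) + 20437 = -7 + 20437 = 20430$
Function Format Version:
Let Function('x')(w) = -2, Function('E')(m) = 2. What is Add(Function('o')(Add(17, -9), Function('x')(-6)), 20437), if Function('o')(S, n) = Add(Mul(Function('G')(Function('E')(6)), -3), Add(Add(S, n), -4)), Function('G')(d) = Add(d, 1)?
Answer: 20430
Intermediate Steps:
Function('G')(d) = Add(1, d)
Function('o')(S, n) = Add(-13, S, n) (Function('o')(S, n) = Add(Mul(Add(1, 2), -3), Add(Add(S, n), -4)) = Add(Mul(3, -3), Add(-4, S, n)) = Add(-9, Add(-4, S, n)) = Add(-13, S, n))
Add(Function('o')(Add(17, -9), Function('x')(-6)), 20437) = Add(Add(-13, Add(17, -9), -2), 20437) = Add(Add(-13, 8, -2), 20437) = Add(-7, 20437) = 20430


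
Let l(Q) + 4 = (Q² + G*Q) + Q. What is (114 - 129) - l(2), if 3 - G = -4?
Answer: -31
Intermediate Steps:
G = 7 (G = 3 - 1*(-4) = 3 + 4 = 7)
l(Q) = -4 + Q² + 8*Q (l(Q) = -4 + ((Q² + 7*Q) + Q) = -4 + (Q² + 8*Q) = -4 + Q² + 8*Q)
(114 - 129) - l(2) = (114 - 129) - (-4 + 2² + 8*2) = -15 - (-4 + 4 + 16) = -15 - 1*16 = -15 - 16 = -31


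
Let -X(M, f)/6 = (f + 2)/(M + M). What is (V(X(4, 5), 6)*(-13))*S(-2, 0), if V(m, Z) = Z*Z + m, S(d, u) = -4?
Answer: 1599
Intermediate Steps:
X(M, f) = -3*(2 + f)/M (X(M, f) = -6*(f + 2)/(M + M) = -6*(2 + f)/(2*M) = -6*(2 + f)*1/(2*M) = -3*(2 + f)/M)
V(m, Z) = m + Z**2 (V(m, Z) = Z**2 + m = m + Z**2)
(V(X(4, 5), 6)*(-13))*S(-2, 0) = ((3*(-2 - 1*5)/4 + 6**2)*(-13))*(-4) = ((3*(1/4)*(-2 - 5) + 36)*(-13))*(-4) = ((3*(1/4)*(-7) + 36)*(-13))*(-4) = ((-21/4 + 36)*(-13))*(-4) = ((123/4)*(-13))*(-4) = -1599/4*(-4) = 1599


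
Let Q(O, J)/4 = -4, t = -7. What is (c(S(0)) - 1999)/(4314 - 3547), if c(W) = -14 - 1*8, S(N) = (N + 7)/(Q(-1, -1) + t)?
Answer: -2021/767 ≈ -2.6349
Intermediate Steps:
Q(O, J) = -16 (Q(O, J) = 4*(-4) = -16)
S(N) = -7/23 - N/23 (S(N) = (N + 7)/(-16 - 7) = (7 + N)/(-23) = -(7 + N)/23 = -7/23 - N/23)
c(W) = -22 (c(W) = -14 - 8 = -22)
(c(S(0)) - 1999)/(4314 - 3547) = (-22 - 1999)/(4314 - 3547) = -2021/767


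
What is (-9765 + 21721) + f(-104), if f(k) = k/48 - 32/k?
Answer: 932423/78 ≈ 11954.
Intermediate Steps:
f(k) = -32/k + k/48 (f(k) = k*(1/48) - 32/k = k/48 - 32/k = -32/k + k/48)
(-9765 + 21721) + f(-104) = (-9765 + 21721) + (-32/(-104) + (1/48)*(-104)) = 11956 + (-32*(-1/104) - 13/6) = 11956 + (4/13 - 13/6) = 11956 - 145/78 = 932423/78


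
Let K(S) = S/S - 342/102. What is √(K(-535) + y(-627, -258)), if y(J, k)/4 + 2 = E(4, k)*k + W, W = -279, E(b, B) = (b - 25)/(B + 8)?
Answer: 4*I*√13694095/425 ≈ 34.829*I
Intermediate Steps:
E(b, B) = (-25 + b)/(8 + B)
K(S) = -40/17 (K(S) = 1 - 342*1/102 = 1 - 57/17 = -40/17)
y(J, k) = -1124 - 84*k/(8 + k) (y(J, k) = -8 + 4*(((-25 + 4)/(8 + k))*k - 279) = -8 + 4*((-21/(8 + k))*k - 279) = -8 + 4*(-21*k/(8 + k) - 279) = -8 + 4*(-279 - 21*k/(8 + k)) = -8 + (-1116 - 84*k/(8 + k)) = -1124 - 84*k/(8 + k))
√(K(-535) + y(-627, -258)) = √(-40/17 + 8*(-1124 - 151*(-258))/(8 - 258)) = √(-40/17 + 8*(-1124 + 38958)/(-250)) = √(-40/17 + 8*(-1/250)*37834) = √(-40/17 - 151336/125) = √(-2577712/2125) = 4*I*√13694095/425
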